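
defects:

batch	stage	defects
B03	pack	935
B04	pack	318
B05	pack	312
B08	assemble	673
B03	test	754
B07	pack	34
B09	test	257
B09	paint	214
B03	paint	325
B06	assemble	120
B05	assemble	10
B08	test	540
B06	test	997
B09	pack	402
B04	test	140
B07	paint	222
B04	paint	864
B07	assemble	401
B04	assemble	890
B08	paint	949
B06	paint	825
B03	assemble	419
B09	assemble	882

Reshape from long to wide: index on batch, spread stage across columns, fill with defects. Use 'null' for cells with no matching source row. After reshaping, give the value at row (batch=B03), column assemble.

The long row with batch=B03, stage=assemble has defects=419.

419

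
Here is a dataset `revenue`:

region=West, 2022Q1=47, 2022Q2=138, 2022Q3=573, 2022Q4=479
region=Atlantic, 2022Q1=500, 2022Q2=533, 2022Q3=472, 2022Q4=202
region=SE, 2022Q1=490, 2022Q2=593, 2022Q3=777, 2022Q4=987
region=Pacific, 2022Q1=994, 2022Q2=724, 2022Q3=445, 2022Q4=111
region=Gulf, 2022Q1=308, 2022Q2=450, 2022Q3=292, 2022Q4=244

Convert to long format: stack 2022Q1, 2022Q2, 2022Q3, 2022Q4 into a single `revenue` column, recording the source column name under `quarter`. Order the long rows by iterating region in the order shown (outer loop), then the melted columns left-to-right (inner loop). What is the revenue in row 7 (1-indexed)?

20 rows total (5 × 4). Row 7: index ⌊(7-1)/4⌋ = 1 into region → Atlantic; (7-1) mod 4 = 2 into the melted columns → 2022Q3.
So row 7 is (Atlantic, 2022Q3, 472); revenue = 472.

472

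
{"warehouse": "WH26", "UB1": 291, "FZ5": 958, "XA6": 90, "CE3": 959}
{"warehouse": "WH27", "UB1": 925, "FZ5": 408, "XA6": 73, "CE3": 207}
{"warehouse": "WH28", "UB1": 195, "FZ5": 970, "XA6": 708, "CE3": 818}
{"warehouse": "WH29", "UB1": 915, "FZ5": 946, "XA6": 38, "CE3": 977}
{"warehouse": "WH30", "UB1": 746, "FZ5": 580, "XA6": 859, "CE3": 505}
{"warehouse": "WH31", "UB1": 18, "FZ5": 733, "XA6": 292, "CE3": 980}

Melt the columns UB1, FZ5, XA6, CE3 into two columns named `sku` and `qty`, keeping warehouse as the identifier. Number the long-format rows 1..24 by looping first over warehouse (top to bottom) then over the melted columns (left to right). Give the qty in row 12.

818

24 rows total (6 × 4). Row 12: index ⌊(12-1)/4⌋ = 2 into warehouse → WH28; (12-1) mod 4 = 3 into the melted columns → CE3.
So row 12 is (WH28, CE3, 818); qty = 818.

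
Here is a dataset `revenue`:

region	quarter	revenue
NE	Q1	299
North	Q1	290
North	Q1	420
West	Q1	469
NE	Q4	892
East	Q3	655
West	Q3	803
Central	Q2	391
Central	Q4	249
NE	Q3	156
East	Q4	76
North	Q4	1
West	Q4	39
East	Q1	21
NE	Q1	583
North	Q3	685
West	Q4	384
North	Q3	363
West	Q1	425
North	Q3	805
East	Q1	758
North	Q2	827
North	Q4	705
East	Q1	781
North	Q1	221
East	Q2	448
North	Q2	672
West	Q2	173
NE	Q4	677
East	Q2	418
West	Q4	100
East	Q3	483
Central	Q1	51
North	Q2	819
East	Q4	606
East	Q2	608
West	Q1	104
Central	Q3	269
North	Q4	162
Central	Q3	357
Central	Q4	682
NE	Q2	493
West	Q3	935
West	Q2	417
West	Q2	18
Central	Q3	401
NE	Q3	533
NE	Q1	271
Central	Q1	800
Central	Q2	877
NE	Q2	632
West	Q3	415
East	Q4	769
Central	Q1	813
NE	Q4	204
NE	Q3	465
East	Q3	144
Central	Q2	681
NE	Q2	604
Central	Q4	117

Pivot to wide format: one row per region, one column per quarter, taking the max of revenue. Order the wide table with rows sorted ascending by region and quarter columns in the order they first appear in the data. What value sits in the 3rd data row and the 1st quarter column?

With rows sorted ascending by region, row 3 is region=NE. quarter columns in first-appearance order: Q1, Q4, Q3, Q2; column 1 is Q1.
Long rows with region=NE, quarter=Q1: max(299, 583, 271) = 583.

583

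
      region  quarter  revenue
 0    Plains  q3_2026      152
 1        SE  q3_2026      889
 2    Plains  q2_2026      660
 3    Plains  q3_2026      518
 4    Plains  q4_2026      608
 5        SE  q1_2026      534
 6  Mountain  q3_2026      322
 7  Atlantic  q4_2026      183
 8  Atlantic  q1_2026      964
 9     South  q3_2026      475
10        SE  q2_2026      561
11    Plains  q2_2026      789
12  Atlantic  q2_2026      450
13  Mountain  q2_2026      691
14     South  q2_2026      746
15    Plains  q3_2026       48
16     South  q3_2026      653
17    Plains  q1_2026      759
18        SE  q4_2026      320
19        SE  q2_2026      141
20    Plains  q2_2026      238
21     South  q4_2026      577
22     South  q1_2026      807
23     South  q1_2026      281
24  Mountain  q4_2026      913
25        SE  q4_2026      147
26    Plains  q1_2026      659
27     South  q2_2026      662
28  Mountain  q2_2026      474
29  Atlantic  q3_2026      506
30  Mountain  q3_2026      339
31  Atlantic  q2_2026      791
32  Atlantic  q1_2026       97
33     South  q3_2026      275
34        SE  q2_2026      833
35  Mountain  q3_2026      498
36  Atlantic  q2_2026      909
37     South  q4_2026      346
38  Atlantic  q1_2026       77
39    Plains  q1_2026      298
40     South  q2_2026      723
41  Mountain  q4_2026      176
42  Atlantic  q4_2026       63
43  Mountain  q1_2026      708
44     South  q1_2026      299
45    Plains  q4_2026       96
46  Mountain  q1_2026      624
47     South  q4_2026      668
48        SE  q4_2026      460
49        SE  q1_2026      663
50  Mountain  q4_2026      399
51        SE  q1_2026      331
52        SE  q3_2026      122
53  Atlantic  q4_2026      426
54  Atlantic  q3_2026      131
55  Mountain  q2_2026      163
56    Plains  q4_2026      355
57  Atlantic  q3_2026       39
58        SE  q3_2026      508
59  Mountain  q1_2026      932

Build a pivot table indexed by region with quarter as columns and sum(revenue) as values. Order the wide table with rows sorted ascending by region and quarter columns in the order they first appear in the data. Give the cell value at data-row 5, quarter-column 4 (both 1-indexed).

1387

With rows sorted ascending by region, row 5 is region=South. quarter columns in first-appearance order: q3_2026, q2_2026, q4_2026, q1_2026; column 4 is q1_2026.
Long rows with region=South, quarter=q1_2026: 807 + 281 + 299 = 1387.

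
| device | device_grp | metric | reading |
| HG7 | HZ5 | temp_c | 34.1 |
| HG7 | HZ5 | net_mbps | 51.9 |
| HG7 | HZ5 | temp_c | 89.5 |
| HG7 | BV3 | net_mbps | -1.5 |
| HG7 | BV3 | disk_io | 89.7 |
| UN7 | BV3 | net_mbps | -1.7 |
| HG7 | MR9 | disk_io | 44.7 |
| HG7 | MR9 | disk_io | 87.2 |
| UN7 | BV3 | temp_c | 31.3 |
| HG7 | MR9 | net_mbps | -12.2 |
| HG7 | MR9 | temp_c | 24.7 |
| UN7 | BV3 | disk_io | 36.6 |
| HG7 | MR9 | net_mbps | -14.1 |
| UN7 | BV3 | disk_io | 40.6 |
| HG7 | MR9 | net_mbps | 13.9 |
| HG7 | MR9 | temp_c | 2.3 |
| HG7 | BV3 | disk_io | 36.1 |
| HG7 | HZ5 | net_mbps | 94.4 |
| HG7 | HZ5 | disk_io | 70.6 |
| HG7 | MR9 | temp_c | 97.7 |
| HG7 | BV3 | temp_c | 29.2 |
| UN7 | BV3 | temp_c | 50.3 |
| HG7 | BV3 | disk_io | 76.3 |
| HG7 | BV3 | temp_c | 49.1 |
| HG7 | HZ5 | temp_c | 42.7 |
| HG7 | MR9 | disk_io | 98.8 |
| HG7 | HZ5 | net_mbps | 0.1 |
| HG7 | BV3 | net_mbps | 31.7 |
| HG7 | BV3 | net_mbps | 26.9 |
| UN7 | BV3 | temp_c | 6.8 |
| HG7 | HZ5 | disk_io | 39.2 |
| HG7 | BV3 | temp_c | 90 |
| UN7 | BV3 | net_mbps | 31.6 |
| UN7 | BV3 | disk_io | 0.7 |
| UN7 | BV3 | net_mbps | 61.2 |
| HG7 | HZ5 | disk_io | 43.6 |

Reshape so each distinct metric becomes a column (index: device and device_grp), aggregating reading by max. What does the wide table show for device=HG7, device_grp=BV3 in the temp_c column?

90

Rows with device=HG7, device_grp=BV3 and metric=temp_c: reading values are 29.2, 49.1, 90.
max(29.2, 49.1, 90) = 90.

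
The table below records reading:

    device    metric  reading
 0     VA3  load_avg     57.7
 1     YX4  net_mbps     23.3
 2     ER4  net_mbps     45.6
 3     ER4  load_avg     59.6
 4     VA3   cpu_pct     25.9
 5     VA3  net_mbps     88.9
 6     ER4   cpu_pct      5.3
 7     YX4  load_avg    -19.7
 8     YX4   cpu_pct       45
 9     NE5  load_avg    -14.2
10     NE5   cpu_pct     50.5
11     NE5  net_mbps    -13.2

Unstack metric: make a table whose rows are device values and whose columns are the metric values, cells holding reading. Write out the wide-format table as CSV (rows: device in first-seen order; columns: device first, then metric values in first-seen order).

device,load_avg,net_mbps,cpu_pct
VA3,57.7,88.9,25.9
YX4,-19.7,23.3,45
ER4,59.6,45.6,5.3
NE5,-14.2,-13.2,50.5

Columns: device plus the 3 distinct metric values (load_avg, net_mbps, cpu_pct).
For example, row VA3 column load_avg takes reading=57.7 from the long row (VA3, load_avg).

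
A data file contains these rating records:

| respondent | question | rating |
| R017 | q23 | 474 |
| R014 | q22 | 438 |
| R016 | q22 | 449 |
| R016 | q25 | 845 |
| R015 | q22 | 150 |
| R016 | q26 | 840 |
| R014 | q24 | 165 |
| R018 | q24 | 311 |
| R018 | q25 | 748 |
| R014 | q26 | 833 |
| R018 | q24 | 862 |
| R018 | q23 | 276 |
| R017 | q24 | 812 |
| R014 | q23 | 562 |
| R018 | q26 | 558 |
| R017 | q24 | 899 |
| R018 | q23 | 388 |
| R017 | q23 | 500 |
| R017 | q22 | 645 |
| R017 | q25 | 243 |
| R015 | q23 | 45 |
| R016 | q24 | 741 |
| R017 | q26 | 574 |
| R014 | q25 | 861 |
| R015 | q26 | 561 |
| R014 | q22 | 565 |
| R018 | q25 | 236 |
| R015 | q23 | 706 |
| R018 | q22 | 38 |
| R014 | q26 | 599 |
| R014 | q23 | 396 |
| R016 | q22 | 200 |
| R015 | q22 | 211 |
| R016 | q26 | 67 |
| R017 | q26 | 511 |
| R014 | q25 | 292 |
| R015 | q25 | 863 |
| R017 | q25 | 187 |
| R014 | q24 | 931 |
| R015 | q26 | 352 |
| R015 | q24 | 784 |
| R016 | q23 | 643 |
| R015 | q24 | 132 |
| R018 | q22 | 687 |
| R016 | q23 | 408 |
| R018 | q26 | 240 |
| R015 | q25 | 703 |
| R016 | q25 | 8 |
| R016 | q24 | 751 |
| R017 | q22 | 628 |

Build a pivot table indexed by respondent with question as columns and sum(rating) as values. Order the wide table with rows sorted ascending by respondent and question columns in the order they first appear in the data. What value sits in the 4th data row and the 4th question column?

1085

With rows sorted ascending by respondent, row 4 is respondent=R017. question columns in first-appearance order: q23, q22, q25, q26, q24; column 4 is q26.
Long rows with respondent=R017, question=q26: 574 + 511 = 1085.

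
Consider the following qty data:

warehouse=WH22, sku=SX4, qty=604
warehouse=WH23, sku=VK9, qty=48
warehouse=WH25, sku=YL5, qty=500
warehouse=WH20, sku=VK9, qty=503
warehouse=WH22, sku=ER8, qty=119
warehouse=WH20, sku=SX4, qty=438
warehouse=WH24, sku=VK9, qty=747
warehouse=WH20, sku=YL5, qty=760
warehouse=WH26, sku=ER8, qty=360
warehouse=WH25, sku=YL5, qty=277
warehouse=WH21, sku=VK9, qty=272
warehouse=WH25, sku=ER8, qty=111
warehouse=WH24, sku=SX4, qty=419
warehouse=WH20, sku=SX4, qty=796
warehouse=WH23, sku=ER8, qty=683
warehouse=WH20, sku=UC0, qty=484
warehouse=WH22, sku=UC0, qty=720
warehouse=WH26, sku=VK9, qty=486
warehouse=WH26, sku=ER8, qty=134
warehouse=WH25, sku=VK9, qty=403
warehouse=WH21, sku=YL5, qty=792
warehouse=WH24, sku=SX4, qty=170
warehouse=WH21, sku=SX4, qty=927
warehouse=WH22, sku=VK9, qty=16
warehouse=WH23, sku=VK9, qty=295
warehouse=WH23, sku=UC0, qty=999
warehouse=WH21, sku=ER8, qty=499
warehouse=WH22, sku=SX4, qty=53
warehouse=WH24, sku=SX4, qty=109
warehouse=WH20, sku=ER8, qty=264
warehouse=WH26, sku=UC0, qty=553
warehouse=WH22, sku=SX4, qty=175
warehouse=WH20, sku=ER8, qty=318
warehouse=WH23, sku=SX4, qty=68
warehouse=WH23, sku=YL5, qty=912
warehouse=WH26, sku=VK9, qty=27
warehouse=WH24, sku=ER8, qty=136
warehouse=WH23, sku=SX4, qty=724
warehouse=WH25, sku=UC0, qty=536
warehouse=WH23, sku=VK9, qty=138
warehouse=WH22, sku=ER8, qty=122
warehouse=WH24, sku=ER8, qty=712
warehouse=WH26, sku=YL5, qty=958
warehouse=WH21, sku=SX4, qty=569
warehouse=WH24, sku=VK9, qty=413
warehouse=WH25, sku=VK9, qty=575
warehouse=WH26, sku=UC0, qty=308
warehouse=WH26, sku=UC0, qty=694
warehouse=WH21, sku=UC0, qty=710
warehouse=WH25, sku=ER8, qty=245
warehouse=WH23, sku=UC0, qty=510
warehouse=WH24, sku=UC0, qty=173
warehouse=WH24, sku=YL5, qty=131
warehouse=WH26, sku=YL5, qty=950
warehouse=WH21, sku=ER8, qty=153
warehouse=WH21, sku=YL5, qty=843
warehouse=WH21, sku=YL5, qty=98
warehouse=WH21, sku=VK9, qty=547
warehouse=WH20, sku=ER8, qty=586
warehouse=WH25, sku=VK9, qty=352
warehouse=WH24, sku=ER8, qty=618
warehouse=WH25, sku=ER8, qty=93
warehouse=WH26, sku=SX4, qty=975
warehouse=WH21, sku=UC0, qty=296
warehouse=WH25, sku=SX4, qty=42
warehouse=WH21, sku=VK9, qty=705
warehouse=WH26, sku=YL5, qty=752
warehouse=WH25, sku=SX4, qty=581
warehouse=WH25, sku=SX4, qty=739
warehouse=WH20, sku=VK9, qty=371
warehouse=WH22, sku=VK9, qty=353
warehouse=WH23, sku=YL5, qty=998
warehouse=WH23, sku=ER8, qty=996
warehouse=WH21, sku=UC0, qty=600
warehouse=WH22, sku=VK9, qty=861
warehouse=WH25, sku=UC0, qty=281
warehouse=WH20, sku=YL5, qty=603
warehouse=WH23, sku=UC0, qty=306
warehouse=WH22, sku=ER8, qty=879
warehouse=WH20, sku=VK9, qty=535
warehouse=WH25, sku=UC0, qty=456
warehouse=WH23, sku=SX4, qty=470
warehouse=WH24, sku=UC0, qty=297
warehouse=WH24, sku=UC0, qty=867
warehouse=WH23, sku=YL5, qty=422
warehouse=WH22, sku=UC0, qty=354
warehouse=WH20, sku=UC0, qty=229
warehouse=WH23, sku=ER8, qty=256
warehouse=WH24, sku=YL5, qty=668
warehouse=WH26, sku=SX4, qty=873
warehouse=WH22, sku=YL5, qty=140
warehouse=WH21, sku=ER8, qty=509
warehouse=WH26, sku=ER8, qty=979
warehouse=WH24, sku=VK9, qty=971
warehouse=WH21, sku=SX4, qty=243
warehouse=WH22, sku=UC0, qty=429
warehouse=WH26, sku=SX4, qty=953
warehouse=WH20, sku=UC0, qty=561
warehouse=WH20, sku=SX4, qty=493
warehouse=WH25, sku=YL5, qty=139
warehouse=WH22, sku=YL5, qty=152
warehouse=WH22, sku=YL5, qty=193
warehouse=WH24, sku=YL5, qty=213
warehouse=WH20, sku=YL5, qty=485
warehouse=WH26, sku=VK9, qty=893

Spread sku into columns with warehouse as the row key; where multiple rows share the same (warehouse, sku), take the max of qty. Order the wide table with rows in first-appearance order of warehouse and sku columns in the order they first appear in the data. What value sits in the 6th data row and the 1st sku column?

With rows in first-appearance order of warehouse, row 6 is warehouse=WH26. sku columns in first-appearance order: SX4, VK9, YL5, ER8, UC0; column 1 is SX4.
Long rows with warehouse=WH26, sku=SX4: max(975, 873, 953) = 975.

975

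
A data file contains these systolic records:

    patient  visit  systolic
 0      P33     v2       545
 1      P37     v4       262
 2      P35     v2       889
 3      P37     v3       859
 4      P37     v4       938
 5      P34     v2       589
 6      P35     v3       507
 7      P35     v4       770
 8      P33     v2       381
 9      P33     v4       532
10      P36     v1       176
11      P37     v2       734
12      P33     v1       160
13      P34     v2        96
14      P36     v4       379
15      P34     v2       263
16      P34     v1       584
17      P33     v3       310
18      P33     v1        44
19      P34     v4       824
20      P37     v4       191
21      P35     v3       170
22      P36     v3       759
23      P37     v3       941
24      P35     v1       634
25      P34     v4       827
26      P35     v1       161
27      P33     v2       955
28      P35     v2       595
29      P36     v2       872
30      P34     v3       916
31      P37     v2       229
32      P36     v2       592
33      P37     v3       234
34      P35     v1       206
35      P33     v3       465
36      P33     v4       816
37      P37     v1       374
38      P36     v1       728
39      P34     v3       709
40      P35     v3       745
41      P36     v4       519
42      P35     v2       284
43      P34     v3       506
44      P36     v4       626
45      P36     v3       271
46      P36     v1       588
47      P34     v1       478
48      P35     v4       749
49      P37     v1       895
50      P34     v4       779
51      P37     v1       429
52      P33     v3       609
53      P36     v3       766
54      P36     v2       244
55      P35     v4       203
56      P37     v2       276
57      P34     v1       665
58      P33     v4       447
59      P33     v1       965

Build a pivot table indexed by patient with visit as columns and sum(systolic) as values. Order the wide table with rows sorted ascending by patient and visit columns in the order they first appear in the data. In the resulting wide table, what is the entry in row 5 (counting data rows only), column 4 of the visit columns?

1698

With rows sorted ascending by patient, row 5 is patient=P37. visit columns in first-appearance order: v2, v4, v3, v1; column 4 is v1.
Long rows with patient=P37, visit=v1: 374 + 895 + 429 = 1698.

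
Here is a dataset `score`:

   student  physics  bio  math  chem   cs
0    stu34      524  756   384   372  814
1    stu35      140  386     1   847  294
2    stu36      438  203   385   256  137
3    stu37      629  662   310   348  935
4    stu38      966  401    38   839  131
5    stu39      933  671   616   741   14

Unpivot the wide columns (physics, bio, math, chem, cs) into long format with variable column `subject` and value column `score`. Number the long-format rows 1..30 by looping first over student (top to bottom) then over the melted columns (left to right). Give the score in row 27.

671

30 rows total (6 × 5). Row 27: index ⌊(27-1)/5⌋ = 5 into student → stu39; (27-1) mod 5 = 1 into the melted columns → bio.
So row 27 is (stu39, bio, 671); score = 671.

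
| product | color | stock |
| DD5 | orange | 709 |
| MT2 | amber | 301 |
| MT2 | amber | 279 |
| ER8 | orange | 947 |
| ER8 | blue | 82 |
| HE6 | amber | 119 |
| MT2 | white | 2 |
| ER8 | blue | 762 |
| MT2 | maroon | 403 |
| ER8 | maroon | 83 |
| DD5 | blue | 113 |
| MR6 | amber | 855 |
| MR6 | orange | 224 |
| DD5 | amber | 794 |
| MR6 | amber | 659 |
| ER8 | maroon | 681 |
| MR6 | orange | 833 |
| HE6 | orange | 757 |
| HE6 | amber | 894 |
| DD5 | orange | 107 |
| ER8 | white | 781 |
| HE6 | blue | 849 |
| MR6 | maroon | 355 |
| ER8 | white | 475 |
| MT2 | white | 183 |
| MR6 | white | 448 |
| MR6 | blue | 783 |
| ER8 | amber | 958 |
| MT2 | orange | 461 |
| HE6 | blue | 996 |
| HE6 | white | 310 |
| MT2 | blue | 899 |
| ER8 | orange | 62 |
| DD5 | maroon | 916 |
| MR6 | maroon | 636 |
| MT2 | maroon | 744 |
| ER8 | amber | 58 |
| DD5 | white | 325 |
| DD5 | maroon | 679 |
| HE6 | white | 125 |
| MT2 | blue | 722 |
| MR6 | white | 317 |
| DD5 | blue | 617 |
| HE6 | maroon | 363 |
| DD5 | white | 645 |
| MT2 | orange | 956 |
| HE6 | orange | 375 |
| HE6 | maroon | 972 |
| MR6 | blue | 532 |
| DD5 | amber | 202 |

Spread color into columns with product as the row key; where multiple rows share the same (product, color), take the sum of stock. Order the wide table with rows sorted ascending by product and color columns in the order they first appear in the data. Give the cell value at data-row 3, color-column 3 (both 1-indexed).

With rows sorted ascending by product, row 3 is product=HE6. color columns in first-appearance order: orange, amber, blue, white, maroon; column 3 is blue.
Long rows with product=HE6, color=blue: 849 + 996 = 1845.

1845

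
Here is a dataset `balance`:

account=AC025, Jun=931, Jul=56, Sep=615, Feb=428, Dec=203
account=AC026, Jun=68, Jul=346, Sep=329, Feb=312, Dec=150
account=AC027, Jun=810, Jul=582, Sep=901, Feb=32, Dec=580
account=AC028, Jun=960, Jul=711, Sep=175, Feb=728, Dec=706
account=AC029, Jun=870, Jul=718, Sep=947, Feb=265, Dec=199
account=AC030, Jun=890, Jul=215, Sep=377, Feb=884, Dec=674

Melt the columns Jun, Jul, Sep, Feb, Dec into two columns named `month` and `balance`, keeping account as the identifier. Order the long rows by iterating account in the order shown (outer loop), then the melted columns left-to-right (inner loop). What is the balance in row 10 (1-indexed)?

30 rows total (6 × 5). Row 10: index ⌊(10-1)/5⌋ = 1 into account → AC026; (10-1) mod 5 = 4 into the melted columns → Dec.
So row 10 is (AC026, Dec, 150); balance = 150.

150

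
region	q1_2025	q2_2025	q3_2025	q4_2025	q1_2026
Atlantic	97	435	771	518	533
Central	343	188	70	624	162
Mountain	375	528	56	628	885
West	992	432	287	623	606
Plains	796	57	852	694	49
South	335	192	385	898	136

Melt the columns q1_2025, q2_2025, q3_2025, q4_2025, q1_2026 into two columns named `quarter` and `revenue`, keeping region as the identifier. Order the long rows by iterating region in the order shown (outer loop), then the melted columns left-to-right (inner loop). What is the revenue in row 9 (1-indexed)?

30 rows total (6 × 5). Row 9: index ⌊(9-1)/5⌋ = 1 into region → Central; (9-1) mod 5 = 3 into the melted columns → q4_2025.
So row 9 is (Central, q4_2025, 624); revenue = 624.

624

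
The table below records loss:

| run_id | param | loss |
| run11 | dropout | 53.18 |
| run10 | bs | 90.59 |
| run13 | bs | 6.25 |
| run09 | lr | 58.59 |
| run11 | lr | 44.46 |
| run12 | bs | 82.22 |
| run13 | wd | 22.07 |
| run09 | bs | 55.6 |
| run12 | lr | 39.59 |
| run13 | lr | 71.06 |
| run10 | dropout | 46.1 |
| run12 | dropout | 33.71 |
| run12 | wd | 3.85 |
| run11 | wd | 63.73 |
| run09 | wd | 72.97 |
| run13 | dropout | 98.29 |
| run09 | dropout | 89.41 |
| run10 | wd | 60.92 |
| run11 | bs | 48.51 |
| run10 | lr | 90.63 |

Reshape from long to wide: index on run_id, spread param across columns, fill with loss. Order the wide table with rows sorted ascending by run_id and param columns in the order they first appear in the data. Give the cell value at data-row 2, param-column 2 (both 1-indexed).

With rows sorted ascending by run_id, row 2 is run_id=run10. param columns in first-appearance order: dropout, bs, lr, wd; column 2 is bs.
Long rows with run_id=run10, param=bs: loss = 90.59.

90.59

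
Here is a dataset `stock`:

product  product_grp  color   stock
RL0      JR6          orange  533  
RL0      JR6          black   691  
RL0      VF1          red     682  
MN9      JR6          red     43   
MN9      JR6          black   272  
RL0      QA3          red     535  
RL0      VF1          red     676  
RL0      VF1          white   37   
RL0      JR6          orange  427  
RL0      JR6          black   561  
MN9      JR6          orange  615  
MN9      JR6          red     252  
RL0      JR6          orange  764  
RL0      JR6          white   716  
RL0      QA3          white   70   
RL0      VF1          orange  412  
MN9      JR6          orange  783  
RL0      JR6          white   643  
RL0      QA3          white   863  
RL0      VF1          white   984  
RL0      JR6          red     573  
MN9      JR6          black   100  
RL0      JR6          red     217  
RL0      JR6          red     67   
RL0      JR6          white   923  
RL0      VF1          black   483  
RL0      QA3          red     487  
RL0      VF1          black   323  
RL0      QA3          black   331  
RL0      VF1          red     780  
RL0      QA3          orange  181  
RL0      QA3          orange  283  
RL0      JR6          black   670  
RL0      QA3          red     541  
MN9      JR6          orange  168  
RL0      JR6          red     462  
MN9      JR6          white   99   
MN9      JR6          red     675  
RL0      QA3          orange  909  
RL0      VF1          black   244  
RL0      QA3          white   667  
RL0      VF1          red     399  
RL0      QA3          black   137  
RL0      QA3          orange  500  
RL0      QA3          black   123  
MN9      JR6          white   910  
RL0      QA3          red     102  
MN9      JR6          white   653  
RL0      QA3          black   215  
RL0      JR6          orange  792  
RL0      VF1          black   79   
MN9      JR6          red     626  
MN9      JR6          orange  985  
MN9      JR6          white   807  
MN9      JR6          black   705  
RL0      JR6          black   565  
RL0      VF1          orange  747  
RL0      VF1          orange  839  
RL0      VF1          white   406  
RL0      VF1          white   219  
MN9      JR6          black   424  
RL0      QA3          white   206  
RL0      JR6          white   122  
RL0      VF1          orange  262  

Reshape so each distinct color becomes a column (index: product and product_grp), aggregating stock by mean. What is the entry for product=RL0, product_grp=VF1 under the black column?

282.25

Rows with product=RL0, product_grp=VF1 and color=black: stock values are 483, 323, 244, 79.
(483 + 323 + 244 + 79) / 4 = 282.25.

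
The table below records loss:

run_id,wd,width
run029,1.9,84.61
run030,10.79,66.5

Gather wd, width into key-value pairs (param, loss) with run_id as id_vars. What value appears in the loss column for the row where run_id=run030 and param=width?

66.5

Unpivoting turns each (run_id, wide-column) pair into one long row.
The wide cell at row run030, column width holds 66.5, so the long row (run030, width) has loss=66.5.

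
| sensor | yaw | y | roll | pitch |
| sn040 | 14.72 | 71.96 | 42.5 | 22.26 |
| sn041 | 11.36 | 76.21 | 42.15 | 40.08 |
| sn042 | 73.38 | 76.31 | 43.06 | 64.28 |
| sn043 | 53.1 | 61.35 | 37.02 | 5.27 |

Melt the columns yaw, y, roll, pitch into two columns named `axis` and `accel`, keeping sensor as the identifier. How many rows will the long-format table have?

4 sensor values × 4 melted columns = 16 rows.

16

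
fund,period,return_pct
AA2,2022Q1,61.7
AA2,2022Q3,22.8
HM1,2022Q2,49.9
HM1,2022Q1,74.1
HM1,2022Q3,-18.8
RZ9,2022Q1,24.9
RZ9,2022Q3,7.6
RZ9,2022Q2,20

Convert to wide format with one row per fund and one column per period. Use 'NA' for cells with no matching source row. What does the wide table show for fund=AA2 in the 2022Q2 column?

NA

No long-format row has fund=AA2 and period=2022Q2, so the cell is NA.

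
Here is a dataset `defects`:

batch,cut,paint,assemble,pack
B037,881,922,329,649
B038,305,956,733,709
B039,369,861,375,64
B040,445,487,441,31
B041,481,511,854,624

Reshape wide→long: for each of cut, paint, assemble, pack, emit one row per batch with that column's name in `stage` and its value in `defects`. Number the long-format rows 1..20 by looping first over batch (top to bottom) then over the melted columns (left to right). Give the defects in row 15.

441

20 rows total (5 × 4). Row 15: index ⌊(15-1)/4⌋ = 3 into batch → B040; (15-1) mod 4 = 2 into the melted columns → assemble.
So row 15 is (B040, assemble, 441); defects = 441.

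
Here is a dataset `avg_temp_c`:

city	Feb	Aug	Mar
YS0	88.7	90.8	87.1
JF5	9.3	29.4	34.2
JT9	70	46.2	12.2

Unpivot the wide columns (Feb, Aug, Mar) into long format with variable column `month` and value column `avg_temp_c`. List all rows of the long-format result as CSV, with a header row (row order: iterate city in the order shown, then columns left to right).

city,month,avg_temp_c
YS0,Feb,88.7
YS0,Aug,90.8
YS0,Mar,87.1
JF5,Feb,9.3
JF5,Aug,29.4
JF5,Mar,34.2
JT9,Feb,70
JT9,Aug,46.2
JT9,Mar,12.2

Each (city, column) pair becomes one row: 3 × 3 = 9 rows.
For example, (YS0, Feb) → avg_temp_c=88.7.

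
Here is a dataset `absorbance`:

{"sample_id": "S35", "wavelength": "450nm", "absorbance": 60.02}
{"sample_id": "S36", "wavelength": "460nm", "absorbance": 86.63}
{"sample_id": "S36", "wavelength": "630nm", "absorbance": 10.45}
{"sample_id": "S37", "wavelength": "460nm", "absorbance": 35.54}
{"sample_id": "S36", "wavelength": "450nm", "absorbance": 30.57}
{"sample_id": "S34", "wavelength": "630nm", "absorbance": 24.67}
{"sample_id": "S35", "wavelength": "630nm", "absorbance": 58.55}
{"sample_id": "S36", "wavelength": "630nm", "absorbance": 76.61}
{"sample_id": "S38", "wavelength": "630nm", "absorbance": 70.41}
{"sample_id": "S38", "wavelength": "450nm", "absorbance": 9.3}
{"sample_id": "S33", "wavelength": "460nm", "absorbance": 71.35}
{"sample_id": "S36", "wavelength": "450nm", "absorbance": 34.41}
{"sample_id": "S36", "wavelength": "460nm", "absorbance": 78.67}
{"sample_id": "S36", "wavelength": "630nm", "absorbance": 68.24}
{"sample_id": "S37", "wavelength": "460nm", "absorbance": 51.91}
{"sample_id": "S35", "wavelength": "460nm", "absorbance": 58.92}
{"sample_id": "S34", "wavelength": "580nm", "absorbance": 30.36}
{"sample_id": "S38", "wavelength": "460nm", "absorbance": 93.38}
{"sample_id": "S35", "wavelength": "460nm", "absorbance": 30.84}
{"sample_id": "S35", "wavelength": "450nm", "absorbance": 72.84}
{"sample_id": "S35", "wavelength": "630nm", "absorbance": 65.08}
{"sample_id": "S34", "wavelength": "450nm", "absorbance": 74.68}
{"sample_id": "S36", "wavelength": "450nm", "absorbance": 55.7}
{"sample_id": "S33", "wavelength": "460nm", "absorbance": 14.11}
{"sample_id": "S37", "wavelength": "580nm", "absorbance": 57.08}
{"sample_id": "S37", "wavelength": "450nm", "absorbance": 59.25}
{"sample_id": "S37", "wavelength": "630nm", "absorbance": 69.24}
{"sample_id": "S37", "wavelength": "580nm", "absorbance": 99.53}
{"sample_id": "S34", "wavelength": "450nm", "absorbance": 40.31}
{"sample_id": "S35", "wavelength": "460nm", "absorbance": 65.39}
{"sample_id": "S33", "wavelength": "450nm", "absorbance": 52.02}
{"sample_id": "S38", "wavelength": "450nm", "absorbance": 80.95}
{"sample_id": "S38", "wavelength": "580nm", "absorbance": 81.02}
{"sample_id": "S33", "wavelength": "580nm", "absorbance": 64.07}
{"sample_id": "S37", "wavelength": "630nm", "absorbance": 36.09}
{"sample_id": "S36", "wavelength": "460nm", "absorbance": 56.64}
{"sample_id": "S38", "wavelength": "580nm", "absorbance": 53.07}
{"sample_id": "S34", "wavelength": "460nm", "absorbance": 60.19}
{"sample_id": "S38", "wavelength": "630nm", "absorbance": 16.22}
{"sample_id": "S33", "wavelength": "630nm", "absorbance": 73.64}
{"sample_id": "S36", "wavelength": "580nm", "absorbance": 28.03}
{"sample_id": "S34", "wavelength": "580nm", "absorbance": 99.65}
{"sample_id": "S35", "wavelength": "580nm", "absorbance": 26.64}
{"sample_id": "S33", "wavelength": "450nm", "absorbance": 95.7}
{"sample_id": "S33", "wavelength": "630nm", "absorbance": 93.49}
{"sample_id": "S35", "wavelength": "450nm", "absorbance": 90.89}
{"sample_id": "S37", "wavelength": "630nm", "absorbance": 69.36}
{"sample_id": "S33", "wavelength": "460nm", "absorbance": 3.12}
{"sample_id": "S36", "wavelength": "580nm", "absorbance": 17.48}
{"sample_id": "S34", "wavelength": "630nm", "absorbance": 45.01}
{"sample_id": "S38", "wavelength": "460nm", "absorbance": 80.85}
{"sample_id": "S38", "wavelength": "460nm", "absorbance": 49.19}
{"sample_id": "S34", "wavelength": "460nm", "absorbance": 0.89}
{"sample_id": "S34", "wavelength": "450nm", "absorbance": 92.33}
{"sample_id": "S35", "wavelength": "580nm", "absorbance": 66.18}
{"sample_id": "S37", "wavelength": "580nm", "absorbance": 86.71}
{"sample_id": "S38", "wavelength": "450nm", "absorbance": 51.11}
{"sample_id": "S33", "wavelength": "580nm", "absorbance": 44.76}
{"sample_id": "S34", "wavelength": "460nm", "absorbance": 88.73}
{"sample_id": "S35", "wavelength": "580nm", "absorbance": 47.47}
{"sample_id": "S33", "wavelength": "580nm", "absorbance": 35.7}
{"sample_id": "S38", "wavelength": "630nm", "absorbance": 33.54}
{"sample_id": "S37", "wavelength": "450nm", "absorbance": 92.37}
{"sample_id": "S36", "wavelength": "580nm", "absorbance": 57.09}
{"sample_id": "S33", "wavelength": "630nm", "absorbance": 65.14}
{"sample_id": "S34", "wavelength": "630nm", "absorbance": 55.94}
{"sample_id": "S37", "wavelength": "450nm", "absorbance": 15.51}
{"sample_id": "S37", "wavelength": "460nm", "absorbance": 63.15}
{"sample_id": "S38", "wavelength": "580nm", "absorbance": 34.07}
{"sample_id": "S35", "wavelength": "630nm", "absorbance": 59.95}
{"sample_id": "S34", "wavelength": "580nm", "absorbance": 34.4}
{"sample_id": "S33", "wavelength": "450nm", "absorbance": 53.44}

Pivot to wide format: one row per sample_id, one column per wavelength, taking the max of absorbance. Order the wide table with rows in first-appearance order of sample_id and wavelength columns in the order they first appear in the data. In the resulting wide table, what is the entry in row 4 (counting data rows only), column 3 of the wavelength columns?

55.94

With rows in first-appearance order of sample_id, row 4 is sample_id=S34. wavelength columns in first-appearance order: 450nm, 460nm, 630nm, 580nm; column 3 is 630nm.
Long rows with sample_id=S34, wavelength=630nm: max(24.67, 45.01, 55.94) = 55.94.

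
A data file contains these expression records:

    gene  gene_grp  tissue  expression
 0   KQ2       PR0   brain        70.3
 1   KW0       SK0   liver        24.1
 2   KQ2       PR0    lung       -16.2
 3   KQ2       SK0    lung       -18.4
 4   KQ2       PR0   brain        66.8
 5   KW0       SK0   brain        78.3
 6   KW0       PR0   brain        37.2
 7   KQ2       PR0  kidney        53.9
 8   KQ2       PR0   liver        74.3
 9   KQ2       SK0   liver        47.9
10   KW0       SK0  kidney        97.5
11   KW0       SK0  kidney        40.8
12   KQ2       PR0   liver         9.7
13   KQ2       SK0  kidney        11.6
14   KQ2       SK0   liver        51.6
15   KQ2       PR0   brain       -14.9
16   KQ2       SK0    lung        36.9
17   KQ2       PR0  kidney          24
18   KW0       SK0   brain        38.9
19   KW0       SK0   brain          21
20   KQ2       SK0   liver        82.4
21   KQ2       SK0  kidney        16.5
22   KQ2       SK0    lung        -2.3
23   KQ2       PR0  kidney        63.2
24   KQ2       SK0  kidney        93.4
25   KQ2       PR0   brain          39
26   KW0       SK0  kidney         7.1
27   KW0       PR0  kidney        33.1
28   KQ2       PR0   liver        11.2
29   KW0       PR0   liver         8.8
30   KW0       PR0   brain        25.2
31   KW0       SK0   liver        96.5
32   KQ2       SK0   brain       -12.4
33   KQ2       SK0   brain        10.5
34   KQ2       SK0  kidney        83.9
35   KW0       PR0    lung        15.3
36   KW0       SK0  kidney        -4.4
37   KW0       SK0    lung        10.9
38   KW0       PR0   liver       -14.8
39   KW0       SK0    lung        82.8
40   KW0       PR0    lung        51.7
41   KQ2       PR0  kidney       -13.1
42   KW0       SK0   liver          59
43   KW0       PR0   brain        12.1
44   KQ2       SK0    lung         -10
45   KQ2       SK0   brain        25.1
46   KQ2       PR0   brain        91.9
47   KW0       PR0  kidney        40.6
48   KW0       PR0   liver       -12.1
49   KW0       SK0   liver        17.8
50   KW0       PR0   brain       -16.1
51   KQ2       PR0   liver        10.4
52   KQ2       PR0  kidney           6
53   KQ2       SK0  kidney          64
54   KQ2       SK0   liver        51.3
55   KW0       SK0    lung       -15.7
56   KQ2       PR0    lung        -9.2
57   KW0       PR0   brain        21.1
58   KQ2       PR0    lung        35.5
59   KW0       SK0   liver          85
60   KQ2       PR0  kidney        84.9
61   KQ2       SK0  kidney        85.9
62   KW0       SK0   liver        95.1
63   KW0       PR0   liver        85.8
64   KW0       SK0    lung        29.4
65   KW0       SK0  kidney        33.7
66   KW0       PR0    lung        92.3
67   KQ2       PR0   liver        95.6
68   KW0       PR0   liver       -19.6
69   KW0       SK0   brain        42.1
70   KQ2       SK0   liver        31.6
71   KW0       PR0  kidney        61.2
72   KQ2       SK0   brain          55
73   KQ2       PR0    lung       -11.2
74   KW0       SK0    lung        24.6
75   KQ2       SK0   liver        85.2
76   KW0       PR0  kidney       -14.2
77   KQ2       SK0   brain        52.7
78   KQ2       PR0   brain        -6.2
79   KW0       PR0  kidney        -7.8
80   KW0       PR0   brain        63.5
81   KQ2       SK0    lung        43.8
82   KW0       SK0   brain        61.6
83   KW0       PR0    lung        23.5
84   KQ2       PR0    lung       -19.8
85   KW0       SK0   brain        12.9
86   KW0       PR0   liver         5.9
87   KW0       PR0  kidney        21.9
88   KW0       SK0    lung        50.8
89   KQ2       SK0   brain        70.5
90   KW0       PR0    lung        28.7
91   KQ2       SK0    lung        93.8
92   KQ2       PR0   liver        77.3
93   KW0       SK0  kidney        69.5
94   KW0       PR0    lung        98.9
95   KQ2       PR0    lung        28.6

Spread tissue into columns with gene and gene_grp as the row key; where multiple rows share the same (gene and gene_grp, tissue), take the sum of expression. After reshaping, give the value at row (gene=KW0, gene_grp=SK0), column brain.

Rows with gene=KW0, gene_grp=SK0 and tissue=brain: expression values are 78.3, 38.9, 21, 42.1, 61.6, 12.9.
78.3 + 38.9 + 21 + 42.1 + 61.6 + 12.9 = 254.8.

254.8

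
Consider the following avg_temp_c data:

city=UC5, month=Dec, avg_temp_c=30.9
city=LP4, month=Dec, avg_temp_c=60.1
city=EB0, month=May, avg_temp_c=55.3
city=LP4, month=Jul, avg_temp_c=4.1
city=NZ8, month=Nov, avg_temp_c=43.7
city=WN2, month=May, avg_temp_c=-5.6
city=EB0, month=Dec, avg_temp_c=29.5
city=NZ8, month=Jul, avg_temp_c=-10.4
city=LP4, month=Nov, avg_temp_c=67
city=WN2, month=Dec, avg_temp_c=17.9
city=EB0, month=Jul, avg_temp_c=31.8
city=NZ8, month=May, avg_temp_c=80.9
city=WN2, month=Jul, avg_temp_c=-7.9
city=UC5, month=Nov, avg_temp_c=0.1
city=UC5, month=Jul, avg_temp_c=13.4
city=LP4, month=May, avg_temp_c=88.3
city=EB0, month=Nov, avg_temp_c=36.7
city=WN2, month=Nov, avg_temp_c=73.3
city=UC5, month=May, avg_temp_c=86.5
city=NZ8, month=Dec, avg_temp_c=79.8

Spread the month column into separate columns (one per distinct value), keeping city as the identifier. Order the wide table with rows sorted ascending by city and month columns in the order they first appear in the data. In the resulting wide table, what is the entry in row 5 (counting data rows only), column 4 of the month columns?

With rows sorted ascending by city, row 5 is city=WN2. month columns in first-appearance order: Dec, May, Jul, Nov; column 4 is Nov.
Long rows with city=WN2, month=Nov: avg_temp_c = 73.3.

73.3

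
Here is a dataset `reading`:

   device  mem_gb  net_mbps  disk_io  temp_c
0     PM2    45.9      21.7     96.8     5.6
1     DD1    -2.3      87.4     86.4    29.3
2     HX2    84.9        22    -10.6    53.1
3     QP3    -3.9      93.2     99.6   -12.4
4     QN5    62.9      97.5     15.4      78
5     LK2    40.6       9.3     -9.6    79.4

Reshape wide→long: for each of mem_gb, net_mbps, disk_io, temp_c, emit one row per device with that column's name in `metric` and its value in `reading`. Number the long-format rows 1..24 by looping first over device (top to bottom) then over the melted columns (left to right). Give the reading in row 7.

24 rows total (6 × 4). Row 7: index ⌊(7-1)/4⌋ = 1 into device → DD1; (7-1) mod 4 = 2 into the melted columns → disk_io.
So row 7 is (DD1, disk_io, 86.4); reading = 86.4.

86.4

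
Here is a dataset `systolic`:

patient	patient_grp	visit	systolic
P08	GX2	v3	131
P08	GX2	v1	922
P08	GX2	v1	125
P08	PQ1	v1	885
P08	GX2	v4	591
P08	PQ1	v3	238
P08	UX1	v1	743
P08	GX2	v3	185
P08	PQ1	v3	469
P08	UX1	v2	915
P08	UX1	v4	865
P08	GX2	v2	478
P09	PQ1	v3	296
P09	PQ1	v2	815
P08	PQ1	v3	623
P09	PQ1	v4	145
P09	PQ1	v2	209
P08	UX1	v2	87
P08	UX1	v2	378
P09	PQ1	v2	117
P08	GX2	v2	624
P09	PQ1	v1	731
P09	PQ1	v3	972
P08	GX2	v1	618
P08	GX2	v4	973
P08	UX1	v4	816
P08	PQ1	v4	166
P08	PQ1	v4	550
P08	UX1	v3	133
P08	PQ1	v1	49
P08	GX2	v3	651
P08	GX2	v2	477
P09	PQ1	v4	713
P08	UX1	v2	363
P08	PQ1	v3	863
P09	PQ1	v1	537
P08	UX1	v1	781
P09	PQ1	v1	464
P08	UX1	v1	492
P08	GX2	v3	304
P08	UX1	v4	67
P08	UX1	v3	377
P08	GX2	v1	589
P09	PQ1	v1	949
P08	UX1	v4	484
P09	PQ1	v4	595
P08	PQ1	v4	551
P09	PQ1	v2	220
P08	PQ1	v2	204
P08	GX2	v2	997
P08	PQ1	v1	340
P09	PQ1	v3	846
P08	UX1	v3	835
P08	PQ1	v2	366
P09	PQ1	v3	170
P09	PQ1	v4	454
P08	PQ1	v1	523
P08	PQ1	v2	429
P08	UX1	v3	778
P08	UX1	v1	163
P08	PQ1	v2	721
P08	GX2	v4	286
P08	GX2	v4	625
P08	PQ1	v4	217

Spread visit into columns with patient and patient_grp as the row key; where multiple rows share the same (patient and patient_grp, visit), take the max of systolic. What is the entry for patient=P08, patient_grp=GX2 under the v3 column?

Rows with patient=P08, patient_grp=GX2 and visit=v3: systolic values are 131, 185, 651, 304.
max(131, 185, 651, 304) = 651.

651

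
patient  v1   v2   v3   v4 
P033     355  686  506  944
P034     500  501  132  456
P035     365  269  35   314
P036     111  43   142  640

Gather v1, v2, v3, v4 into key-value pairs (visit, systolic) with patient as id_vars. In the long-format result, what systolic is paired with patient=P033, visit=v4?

Unpivoting turns each (patient, wide-column) pair into one long row.
The wide cell at row P033, column v4 holds 944, so the long row (P033, v4) has systolic=944.

944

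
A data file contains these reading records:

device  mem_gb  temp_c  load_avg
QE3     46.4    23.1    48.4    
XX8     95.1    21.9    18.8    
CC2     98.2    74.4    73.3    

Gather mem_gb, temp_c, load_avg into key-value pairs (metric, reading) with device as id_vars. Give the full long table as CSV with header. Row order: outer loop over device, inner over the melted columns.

device,metric,reading
QE3,mem_gb,46.4
QE3,temp_c,23.1
QE3,load_avg,48.4
XX8,mem_gb,95.1
XX8,temp_c,21.9
XX8,load_avg,18.8
CC2,mem_gb,98.2
CC2,temp_c,74.4
CC2,load_avg,73.3

Each (device, column) pair becomes one row: 3 × 3 = 9 rows.
For example, (QE3, mem_gb) → reading=46.4.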